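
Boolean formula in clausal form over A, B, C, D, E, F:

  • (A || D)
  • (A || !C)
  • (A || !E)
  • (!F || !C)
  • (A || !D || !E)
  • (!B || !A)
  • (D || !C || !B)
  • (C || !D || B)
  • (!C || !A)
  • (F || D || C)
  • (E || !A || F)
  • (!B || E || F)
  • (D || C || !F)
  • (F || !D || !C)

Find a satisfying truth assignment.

Set A = False and propagate.
  then D is forced to True.
  then C is forced to False.
  then E is forced to False.
  then B is forced to True.
  then F is forced to True.
Check each clause:
  1. (A || D) — D is true.
  2. (!C || A) — !C is true.
  3. (A || !E) — !E is true.
  4. (!C || !F) — !C is true.
  5. (!E || !D || A) — !E is true.
  6. (!B || !A) — !A is true.
  7. (!B || D || !C) — D is true.
  8. (!D || C || B) — B is true.
  9. (!C || !A) — !C is true.
  10. (C || F || D) — D is true.
  11. (E || !A || F) — F is true.
  12. (F || E || !B) — F is true.
  13. (C || D || !F) — D is true.
  14. (!D || F || !C) — !C is true.

A = 0  B = 1  C = 0  D = 1  E = 0  F = 1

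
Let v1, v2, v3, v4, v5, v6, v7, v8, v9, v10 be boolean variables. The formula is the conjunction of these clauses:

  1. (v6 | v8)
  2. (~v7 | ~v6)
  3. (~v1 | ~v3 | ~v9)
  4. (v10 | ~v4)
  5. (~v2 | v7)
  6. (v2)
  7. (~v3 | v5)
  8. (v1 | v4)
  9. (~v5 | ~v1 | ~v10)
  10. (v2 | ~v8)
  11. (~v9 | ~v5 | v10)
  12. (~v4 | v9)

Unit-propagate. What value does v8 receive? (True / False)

Unit clause (v2) sets v2 = True.
(~v2 | v7): since v2 = True, the clause reduces to (v7). v7 = True.
(~v6 | ~v7) with v7 = True leaves only ~v6, so v6 = False.
(v8 | v6) with v6 = False leaves only v8, so v8 = True.

True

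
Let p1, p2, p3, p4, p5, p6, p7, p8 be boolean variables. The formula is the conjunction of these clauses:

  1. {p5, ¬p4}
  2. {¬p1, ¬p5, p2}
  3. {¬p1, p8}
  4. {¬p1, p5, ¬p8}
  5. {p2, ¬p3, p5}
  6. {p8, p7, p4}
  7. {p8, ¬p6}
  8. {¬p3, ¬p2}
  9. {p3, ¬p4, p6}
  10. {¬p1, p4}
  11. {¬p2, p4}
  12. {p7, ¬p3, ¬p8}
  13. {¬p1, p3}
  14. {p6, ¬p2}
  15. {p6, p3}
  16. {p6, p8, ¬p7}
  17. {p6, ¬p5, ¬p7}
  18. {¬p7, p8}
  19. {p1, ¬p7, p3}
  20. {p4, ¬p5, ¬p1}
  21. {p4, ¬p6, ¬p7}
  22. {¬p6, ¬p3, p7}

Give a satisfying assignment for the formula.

p1 = False  p2 = False  p3 = False  p4 = True  p5 = True  p6 = True  p7 = False  p8 = True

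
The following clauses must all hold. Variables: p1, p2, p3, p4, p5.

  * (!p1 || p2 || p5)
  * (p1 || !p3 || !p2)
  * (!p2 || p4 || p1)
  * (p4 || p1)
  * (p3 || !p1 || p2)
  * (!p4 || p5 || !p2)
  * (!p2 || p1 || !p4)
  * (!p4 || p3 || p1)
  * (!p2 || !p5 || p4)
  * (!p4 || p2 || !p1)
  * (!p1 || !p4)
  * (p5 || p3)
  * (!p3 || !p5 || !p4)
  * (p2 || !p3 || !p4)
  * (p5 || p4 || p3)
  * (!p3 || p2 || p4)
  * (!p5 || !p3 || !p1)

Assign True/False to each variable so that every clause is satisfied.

p1=T  p2=T  p3=T  p4=F  p5=F

Check each clause:
  1. (p5 || p2 || !p1) — p2 is true.
  2. (!p2 || !p3 || p1) — p1 is true.
  3. (!p2 || p1 || p4) — p1 is true.
  4. (p1 || p4) — p1 is true.
  5. (p3 || !p1 || p2) — p2 is true.
  6. (!p4 || p5 || !p2) — !p4 is true.
  7. (!p4 || !p2 || p1) — p1 is true.
  8. (p1 || !p4 || p3) — p1 is true.
  9. (!p5 || !p2 || p4) — !p5 is true.
  10. (!p1 || p2 || !p4) — p2 is true.
  11. (!p4 || !p1) — !p4 is true.
  12. (p5 || p3) — p3 is true.
  13. (!p3 || !p5 || !p4) — !p5 is true.
  14. (!p4 || p2 || !p3) — p2 is true.
  15. (p4 || p5 || p3) — p3 is true.
  16. (p4 || p2 || !p3) — p2 is true.
  17. (!p1 || !p3 || !p5) — !p5 is true.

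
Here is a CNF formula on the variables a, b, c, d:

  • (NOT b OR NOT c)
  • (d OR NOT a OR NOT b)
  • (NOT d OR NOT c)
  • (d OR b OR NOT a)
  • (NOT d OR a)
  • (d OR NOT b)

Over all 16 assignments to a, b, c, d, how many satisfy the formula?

Satisfying assignments:
  a=0 b=0 c=0 d=0
  a=0 b=0 c=1 d=0
  a=1 b=0 c=0 d=1
  a=1 b=1 c=0 d=1
Count: 4.

4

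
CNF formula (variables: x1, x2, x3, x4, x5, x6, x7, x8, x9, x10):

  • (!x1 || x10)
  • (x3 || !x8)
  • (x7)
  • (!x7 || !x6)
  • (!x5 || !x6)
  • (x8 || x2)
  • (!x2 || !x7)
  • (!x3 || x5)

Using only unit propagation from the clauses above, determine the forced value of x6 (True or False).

False

(x7) stands alone — x7 = True.
(!x7 || !x6) with x7 = True leaves only !x6, so x6 = False.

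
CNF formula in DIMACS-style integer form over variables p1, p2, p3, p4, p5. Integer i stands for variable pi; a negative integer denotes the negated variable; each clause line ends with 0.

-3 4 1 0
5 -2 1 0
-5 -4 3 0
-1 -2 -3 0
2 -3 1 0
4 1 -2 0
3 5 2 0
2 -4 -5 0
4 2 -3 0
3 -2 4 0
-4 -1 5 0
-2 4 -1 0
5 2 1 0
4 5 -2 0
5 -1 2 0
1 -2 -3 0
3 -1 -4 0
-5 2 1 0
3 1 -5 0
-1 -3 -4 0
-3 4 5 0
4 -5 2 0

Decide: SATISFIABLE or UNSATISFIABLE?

p2 = True:
  p1 = True:
    propagation gives p3=False, p4=True; an empty clause results — contradiction.
  p1 = False:
    propagation gives p5=True, p4=True, p3=True; an empty clause results — contradiction.
p2 = False:
  p5 = True:
    propagation gives p4=False; an empty clause results — contradiction.
  p5 = False:
    propagation gives p3=True, p1=True; an empty clause results — contradiction.
Every branch closes, so no satisfying assignment exists.

UNSATISFIABLE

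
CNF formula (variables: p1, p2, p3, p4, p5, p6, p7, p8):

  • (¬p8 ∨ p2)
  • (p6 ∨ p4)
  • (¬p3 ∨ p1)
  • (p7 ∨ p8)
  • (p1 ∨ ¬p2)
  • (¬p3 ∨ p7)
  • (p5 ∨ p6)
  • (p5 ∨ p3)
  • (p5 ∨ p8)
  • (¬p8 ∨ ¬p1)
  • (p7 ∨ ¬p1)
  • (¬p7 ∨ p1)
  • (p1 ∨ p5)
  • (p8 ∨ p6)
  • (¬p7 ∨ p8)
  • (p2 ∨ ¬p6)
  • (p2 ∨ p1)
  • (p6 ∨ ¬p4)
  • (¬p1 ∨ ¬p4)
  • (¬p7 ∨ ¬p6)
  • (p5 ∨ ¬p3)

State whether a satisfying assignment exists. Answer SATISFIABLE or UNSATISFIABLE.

p1 = True:
  propagation gives p8=False, p7=True; an empty clause results — contradiction.
p1 = False:
  propagation gives p3=False, p2=False; an empty clause results — contradiction.
Every branch closes, so no satisfying assignment exists.

UNSATISFIABLE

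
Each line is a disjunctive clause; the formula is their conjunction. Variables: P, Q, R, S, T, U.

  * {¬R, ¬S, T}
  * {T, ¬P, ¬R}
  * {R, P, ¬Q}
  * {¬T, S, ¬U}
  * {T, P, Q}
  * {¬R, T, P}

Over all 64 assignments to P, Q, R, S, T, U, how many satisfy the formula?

29

Split on T, then P.
  T=1, P=1: Q, R free; 3 ways for (S,U) × 2^2 = 12.
  T=1, P=0: 9 of the 16 assignments to (Q,R,S,U) work.
  T=0, P=1: forces R=0; Q, S, U free → 2^3 = 8.
  T=0, P=0: a clause becomes empty — 0.
Total: 12 + 9 + 8 + 0 = 29.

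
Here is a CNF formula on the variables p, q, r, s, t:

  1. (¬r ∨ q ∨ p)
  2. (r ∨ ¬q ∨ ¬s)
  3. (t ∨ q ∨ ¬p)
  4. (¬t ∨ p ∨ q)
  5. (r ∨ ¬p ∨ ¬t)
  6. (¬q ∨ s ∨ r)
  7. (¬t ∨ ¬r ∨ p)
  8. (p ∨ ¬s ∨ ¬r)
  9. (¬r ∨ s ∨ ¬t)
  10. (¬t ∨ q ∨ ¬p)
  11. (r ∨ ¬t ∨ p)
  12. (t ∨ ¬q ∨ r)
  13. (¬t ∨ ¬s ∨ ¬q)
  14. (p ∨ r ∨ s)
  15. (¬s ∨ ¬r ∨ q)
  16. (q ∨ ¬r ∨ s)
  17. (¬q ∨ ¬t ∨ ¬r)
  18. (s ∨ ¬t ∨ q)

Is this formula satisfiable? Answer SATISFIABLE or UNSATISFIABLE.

Branch on p: take p = True.
Set q = True and propagate.
Branch on r: take r = True.
  then t is forced to False.
s is now unconstrained; take s = True.
So p=T, q=T, r=T, s=T, t=F is a satisfying assignment.

SATISFIABLE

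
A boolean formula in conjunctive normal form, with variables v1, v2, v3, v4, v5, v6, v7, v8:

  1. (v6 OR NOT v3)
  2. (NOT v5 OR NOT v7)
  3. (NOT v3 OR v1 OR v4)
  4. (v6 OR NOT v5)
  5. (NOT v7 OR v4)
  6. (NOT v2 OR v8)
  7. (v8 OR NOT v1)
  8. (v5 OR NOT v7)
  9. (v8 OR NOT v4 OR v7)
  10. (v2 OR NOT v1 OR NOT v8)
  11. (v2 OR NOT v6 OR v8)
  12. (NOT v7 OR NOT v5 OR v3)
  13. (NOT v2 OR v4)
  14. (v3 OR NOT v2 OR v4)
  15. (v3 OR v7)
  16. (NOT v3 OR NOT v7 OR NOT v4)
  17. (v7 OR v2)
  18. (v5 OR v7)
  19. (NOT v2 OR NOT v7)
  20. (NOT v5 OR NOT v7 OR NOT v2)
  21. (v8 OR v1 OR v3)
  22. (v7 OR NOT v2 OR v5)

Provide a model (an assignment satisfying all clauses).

v1=False  v2=True  v3=True  v4=True  v5=True  v6=True  v7=False  v8=True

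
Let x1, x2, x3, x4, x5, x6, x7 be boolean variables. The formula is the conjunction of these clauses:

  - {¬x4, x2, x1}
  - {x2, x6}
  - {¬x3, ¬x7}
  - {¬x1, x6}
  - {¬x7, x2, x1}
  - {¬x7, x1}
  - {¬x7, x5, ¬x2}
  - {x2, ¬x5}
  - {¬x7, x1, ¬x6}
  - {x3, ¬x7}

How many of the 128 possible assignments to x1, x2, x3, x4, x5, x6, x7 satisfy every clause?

Case analysis on x7 and x1:
  x7=T, x1=T: a clause becomes empty — 0.
  x7=T, x1=F: a clause becomes empty — 0.
  x7=F, x1=T: x3, x4 free; 3 ways for (x2,x5,x6) × 2^2 = 12.
  x7=F, x1=F: x3 free; 9 ways for (x2,x4,x5,x6) × 2^1 = 18.
Total: 0 + 0 + 12 + 18 = 30.

30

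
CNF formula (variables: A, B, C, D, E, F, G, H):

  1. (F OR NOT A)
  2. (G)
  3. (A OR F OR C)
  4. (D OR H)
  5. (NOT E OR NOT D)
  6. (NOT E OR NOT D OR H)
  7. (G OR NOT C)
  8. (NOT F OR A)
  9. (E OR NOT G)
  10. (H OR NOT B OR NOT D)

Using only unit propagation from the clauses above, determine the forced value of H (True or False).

Unit clause (G) sets G = True.
From (E OR NOT G) and G = True: E = True.
In (NOT D OR NOT E), NOT E is now false; NOT D must hold, so D = False.
In (D OR H), D is now false; H must hold, so H = True.

True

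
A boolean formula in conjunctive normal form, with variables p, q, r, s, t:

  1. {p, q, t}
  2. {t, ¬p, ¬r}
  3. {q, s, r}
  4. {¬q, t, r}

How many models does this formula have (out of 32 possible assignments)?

17

Split on q, then r.
  q=T, r=T: s free; 3 ways for (p,t) × 2^1 = 6.
  q=T, r=F: remaining (p,s,t) ∈ {(F,F,T); (F,T,T); (T,F,T); (T,T,T)} — 4.
  q=F, r=T: remaining (p,s,t) ∈ {(F,F,T); (F,T,T); (T,F,T); (T,T,T)} — 4.
  q=F, r=F: remaining (p,s,t) ∈ {(F,T,T); (T,T,F); (T,T,T)} — 3.
Total: 6 + 4 + 4 + 3 = 17.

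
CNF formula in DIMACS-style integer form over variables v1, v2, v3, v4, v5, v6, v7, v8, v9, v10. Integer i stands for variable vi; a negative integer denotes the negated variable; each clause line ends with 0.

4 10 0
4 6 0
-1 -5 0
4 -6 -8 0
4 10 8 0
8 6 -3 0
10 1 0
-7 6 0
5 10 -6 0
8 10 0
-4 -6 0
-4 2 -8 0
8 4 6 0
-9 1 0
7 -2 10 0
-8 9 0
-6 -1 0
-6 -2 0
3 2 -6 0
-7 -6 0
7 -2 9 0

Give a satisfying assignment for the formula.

Pure literal: v10 appears only positively; assign v10 = True.
Try v1 = False.
  then v9 is forced to False.
  then v8 is forced to False.
For the remaining variables, v2 = False, v3 = True, v4 = False, v5 = True, v6 = True, v7 = False works.

v1=F, v2=F, v3=T, v4=F, v5=T, v6=T, v7=F, v8=F, v9=F, v10=T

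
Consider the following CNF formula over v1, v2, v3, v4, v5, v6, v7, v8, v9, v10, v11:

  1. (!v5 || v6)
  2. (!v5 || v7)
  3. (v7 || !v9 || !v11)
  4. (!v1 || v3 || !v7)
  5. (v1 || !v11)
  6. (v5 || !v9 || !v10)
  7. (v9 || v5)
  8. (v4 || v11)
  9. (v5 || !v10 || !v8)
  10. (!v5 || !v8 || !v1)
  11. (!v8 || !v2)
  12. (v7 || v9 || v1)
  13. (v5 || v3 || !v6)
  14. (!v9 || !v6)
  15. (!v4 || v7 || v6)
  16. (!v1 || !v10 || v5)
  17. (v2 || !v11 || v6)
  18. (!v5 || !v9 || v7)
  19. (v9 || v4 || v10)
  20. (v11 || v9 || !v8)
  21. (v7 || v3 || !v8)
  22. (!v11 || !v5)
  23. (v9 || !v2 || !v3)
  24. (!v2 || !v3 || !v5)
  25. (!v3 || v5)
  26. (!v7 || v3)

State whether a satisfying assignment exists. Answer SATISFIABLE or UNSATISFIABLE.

SATISFIABLE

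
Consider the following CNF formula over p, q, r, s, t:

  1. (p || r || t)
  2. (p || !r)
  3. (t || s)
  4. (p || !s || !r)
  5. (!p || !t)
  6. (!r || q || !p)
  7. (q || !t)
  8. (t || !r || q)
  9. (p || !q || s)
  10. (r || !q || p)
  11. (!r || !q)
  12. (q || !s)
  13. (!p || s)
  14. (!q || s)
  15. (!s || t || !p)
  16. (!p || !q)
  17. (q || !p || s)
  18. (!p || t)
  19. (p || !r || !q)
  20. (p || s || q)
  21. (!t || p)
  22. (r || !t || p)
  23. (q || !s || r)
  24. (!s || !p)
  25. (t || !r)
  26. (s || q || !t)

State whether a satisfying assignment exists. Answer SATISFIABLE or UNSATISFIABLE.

p = True:
  propagation gives t=False; an empty clause results — contradiction.
p = False:
  propagation gives r=False, t=True; an empty clause results — contradiction.
Every branch closes, so no satisfying assignment exists.

UNSATISFIABLE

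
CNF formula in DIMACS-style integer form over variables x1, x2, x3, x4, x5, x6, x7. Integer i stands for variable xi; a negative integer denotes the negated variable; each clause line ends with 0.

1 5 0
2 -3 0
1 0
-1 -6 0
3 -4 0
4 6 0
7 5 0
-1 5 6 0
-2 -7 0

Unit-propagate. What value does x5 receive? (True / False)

True

Unit clause (x1) sets x1 = True.
From (!x6 || !x1) and x1 = True: x6 = False.
In (x6 || x4), x6 is now false; x4 must hold, so x4 = True.
(!x4 || x3): since x4 = True, the clause reduces to (x3). x3 = True.
(x2 || !x3) with x3 = True leaves only x2, so x2 = True.
In (x5 || x6 || !x1), !x1, x6 are now false; x5 must hold, so x5 = True.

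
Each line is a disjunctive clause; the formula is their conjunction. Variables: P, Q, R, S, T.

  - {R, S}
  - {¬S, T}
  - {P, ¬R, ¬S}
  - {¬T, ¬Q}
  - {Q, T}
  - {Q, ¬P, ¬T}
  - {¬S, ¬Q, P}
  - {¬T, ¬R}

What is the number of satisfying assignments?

3

Satisfying assignments:
  P=F Q=F R=F S=T T=T
  P=F Q=T R=T S=F T=F
  P=T Q=T R=T S=F T=F
Count: 3.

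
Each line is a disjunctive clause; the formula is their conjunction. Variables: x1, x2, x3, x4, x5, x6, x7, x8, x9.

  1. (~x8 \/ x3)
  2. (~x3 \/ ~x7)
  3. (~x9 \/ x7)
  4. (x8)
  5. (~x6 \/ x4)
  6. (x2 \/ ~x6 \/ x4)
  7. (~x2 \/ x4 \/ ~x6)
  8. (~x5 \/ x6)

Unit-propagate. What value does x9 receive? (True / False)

False

(x8) is a unit clause: x8 = True.
From (~x8 \/ x3) and x8 = True: x3 = True.
From (~x3 \/ ~x7) and x3 = True: x7 = False.
In (~x9 \/ x7), x7 is now false; ~x9 must hold, so x9 = False.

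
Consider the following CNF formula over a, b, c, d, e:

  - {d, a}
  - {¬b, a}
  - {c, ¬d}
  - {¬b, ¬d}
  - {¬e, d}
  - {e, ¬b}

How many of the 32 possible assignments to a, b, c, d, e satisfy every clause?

6

The models are:
  a=0 b=0 c=1 d=1 e=0
  a=0 b=0 c=1 d=1 e=1
  a=1 b=0 c=0 d=0 e=0
  a=1 b=0 c=1 d=0 e=0
  a=1 b=0 c=1 d=1 e=0
  a=1 b=0 c=1 d=1 e=1
Count: 6.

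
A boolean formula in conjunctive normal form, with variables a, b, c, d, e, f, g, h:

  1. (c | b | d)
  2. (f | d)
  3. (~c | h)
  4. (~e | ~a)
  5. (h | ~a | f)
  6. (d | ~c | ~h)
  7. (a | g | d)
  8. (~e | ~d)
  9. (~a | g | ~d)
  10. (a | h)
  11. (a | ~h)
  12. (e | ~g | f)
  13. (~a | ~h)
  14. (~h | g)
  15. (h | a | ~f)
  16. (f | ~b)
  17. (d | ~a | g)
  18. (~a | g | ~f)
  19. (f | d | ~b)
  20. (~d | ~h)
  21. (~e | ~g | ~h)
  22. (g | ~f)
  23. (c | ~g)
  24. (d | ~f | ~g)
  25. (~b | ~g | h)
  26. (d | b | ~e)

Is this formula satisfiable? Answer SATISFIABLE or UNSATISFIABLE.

UNSATISFIABLE

d = True:
  propagation gives e=False, h=False, c=False, a=True; an empty clause results — contradiction.
d = False:
  propagation gives f=True, g=True; an empty clause results — contradiction.
Every branch closes, so no satisfying assignment exists.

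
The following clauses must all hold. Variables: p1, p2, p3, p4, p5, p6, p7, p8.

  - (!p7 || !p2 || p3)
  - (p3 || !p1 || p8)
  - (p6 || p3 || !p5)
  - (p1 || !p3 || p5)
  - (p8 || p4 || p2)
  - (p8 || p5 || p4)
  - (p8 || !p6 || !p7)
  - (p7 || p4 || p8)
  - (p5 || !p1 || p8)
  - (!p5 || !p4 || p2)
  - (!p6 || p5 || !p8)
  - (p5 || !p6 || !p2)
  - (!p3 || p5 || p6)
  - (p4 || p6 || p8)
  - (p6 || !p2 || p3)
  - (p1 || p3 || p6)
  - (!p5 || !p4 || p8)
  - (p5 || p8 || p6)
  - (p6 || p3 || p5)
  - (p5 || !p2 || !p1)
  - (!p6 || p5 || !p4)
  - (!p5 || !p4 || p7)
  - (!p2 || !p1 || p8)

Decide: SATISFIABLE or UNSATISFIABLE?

SATISFIABLE

Set p1 = True and propagate.
Set p2 = False and propagate.
Try p3 = False.
  then p8 is forced to True.
For the remaining variables, p4 = False, p5 = True, p6 = True, p7 = False works.
Every clause has at least one true literal under this assignment.
So p1=True, p2=False, p3=False, p4=False, p5=True, p6=True, p7=False, p8=True is a satisfying assignment.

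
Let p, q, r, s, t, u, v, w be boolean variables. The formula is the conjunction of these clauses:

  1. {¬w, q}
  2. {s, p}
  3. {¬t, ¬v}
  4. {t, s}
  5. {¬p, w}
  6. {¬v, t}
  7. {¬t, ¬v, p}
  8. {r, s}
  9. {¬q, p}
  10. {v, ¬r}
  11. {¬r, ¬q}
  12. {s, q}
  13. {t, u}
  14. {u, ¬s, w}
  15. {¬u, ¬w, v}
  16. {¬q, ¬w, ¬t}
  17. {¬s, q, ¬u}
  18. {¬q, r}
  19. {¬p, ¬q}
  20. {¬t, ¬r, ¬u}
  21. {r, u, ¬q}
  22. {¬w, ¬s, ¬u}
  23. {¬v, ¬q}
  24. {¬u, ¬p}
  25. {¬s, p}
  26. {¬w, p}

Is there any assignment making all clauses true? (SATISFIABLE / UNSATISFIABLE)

q = True:
  propagation gives p=True; an empty clause results — contradiction.
q = False:
  propagation gives w=False, p=False, s=True; an empty clause results — contradiction.
Every branch closes, so no satisfying assignment exists.

UNSATISFIABLE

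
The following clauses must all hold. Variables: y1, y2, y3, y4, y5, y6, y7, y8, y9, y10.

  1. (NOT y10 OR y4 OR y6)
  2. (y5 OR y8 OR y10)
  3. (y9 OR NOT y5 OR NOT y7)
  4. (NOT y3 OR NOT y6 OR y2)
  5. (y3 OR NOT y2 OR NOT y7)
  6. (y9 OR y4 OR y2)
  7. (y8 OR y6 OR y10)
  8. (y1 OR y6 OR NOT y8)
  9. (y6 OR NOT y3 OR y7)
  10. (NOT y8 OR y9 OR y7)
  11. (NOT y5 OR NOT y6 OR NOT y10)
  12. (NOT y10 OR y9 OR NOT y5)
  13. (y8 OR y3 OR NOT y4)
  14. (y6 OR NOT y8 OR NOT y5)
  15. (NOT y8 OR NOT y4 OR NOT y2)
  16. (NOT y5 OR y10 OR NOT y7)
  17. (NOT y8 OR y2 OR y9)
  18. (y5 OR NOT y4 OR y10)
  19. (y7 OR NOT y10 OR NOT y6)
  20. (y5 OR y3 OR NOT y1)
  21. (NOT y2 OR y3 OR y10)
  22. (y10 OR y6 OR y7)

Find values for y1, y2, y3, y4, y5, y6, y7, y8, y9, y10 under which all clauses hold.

y1 = False  y2 = True  y3 = True  y4 = False  y5 = False  y6 = True  y7 = True  y8 = True  y9 = False  y10 = False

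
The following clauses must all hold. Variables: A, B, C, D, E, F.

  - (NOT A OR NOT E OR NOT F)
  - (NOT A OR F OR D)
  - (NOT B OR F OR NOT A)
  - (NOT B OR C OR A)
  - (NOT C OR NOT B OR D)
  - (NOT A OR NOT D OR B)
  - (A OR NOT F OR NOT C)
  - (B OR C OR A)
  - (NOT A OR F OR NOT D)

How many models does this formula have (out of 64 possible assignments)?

11

Case analysis on A and B:
  A=T, B=T: remaining (C,D,E,F) ∈ {(F,F,F,T); (F,T,F,T); (T,T,F,T)} — 3.
  A=T, B=F: remaining (C,D,E,F) ∈ {(F,F,F,T); (T,F,F,T)} — 2.
  A=F, B=T: remaining (C,D,E,F) ∈ {(T,T,F,F); (T,T,T,F)} — 2.
  A=F, B=F: remaining (C,D,E,F) ∈ {(T,F,F,F); (T,F,T,F); (T,T,F,F); (T,T,T,F)} — 4.
Total: 3 + 2 + 2 + 4 = 11.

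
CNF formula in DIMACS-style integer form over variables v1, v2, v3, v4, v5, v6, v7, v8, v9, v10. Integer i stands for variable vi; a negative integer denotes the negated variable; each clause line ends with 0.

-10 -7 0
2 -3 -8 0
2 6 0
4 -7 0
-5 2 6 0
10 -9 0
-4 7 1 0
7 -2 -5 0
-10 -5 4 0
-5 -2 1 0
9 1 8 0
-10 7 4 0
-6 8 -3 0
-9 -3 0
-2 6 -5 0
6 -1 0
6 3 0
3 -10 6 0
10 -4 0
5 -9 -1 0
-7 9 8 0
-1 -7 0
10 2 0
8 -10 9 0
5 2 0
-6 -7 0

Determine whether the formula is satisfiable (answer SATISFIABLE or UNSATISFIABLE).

Set v1 = True and propagate.
  then v6 is forced to True.
  then v7 is forced to False.
Set v2 = True and propagate.
  then v5 is forced to False.
  then v9 is forced to False.
For the remaining variables, v3 = True, v4 = True, v8 = True, v10 = True works.
So v1 = T, v2 = T, v3 = T, v4 = T, v5 = F, v6 = T, v7 = F, v8 = T, v9 = F, v10 = T is a satisfying assignment.

SATISFIABLE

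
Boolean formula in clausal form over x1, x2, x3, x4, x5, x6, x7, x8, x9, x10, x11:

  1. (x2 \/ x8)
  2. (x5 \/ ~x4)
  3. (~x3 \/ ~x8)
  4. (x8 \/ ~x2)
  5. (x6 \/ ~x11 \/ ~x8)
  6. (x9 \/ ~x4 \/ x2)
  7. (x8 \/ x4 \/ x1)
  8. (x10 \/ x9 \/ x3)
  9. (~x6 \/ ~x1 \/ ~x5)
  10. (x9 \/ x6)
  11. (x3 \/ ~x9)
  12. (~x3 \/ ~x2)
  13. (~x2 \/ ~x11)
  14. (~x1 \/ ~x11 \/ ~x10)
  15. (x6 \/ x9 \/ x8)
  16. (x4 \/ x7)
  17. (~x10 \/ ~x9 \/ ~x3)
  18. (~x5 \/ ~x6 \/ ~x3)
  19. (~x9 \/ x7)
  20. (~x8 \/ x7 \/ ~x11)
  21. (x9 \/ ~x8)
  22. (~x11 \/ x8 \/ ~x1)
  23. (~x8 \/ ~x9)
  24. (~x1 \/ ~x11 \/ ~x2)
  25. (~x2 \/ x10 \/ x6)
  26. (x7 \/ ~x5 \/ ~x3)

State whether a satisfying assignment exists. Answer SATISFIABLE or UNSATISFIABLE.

UNSATISFIABLE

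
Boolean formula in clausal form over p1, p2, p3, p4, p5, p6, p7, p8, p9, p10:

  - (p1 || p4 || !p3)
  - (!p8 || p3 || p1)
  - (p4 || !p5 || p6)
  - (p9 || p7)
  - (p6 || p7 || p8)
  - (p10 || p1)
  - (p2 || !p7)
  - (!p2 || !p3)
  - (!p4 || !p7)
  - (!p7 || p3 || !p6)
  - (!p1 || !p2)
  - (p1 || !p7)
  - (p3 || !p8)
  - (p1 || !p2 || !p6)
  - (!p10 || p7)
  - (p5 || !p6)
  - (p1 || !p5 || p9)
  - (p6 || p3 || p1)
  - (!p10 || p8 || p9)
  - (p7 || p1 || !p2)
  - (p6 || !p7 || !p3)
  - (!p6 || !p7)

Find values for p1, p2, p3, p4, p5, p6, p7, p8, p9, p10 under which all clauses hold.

p1 = True, p2 = False, p3 = False, p4 = True, p5 = True, p6 = True, p7 = False, p8 = False, p9 = True, p10 = False

Check each clause:
  1. (p4 || p1 || !p3) — p1 is true.
  2. (p1 || p3 || !p8) — !p8 is true.
  3. (!p5 || p6 || p4) — p4 is true.
  4. (p9 || p7) — p9 is true.
  5. (p8 || p6 || p7) — p6 is true.
  6. (p10 || p1) — p1 is true.
  7. (p2 || !p7) — !p7 is true.
  8. (!p2 || !p3) — !p3 is true.
  9. (!p7 || !p4) — !p7 is true.
  10. (p3 || !p6 || !p7) — !p7 is true.
  11. (!p2 || !p1) — !p2 is true.
  12. (p1 || !p7) — !p7 is true.
  13. (p3 || !p8) — !p8 is true.
  14. (!p2 || !p6 || p1) — p1 is true.
  15. (!p10 || p7) — !p10 is true.
  16. (!p6 || p5) — p5 is true.
  17. (p1 || p9 || !p5) — p1 is true.
  18. (p3 || p1 || p6) — p1 is true.
  19. (p8 || !p10 || p9) — p9 is true.
  20. (p7 || !p2 || p1) — p1 is true.
  21. (!p3 || !p7 || p6) — !p7 is true.
  22. (!p6 || !p7) — !p7 is true.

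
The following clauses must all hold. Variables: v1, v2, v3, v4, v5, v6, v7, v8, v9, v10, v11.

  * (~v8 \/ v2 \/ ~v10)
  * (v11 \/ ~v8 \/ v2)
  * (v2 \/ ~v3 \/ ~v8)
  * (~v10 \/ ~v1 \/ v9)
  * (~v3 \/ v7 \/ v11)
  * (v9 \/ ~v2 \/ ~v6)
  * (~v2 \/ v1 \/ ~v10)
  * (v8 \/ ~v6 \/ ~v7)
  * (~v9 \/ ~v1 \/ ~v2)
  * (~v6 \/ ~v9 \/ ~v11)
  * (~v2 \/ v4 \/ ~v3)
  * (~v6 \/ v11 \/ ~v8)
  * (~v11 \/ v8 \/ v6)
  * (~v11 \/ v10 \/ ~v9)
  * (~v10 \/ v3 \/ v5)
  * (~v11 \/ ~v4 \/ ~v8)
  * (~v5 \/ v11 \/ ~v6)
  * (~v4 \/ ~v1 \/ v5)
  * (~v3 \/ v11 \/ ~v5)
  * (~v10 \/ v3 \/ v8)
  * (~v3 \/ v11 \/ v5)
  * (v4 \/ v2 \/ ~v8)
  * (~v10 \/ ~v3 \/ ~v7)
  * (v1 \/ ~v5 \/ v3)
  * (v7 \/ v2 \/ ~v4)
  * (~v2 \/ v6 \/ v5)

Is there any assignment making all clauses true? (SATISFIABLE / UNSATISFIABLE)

SATISFIABLE

Try v1 = False.
Try v2 = False.
For the remaining variables, v3 = False, v4 = False, v5 = False, v6 = False, v7 = False, v8 = False, v9 = False, v10 = False, v11 = False works.
Every clause has at least one true literal under this assignment.
So v1=False, v2=False, v3=False, v4=False, v5=False, v6=False, v7=False, v8=False, v9=False, v10=False, v11=False is a satisfying assignment.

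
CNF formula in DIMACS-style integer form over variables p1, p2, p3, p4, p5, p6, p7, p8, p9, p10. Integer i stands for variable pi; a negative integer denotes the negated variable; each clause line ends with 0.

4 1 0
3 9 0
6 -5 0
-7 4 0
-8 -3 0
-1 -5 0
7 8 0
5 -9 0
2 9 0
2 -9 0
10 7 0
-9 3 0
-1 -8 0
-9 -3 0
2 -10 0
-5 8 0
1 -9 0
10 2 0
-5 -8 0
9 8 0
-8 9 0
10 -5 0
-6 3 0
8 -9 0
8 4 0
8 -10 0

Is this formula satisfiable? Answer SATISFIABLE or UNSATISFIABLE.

UNSATISFIABLE

p8 = True:
  propagation gives p3=False, p9=True; an empty clause results — contradiction.
p8 = False:
  propagation gives p7=True, p4=True, p5=False, p9=False; an empty clause results — contradiction.
Every branch closes, so no satisfying assignment exists.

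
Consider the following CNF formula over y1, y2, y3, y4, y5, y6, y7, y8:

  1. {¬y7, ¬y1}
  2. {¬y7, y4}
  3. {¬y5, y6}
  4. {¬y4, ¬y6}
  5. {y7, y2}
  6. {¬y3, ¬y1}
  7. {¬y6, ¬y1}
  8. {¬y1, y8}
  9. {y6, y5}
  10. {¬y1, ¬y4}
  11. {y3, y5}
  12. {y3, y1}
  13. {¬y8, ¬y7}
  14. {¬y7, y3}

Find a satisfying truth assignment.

y1=0, y2=1, y3=1, y4=0, y5=0, y6=1, y7=0, y8=1

Check each clause:
  1. {¬y7, ¬y1} — ¬y7 is true.
  2. {¬y7, y4} — ¬y7 is true.
  3. {y6, ¬y5} — ¬y5 is true.
  4. {¬y4, ¬y6} — ¬y4 is true.
  5. {y7, y2} — y2 is true.
  6. {¬y1, ¬y3} — ¬y1 is true.
  7. {¬y1, ¬y6} — ¬y1 is true.
  8. {y8, ¬y1} — y8 is true.
  9. {y6, y5} — y6 is true.
  10. {¬y4, ¬y1} — ¬y4 is true.
  11. {y5, y3} — y3 is true.
  12. {y1, y3} — y3 is true.
  13. {¬y8, ¬y7} — ¬y7 is true.
  14. {¬y7, y3} — ¬y7 is true.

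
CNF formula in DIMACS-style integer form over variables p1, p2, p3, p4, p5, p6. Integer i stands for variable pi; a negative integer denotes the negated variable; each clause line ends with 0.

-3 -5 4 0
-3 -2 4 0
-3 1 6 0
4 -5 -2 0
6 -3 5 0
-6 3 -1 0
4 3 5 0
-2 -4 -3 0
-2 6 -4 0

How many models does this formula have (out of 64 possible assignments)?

18

Split on p3, then p4.
  p3=1, p4=1: 5 of the 16 assignments to (p1,p2,p5,p6) work.
  p3=1, p4=0: remaining (p1,p2,p5,p6) ∈ {(0,0,0,1); (1,0,0,1)} — 2.
  p3=0, p4=1: p5 free; 4 ways for (p1,p2,p6) × 2^1 = 8.
  p3=0, p4=0: remaining (p1,p2,p5,p6) ∈ {(0,0,1,0); (0,0,1,1); (1,0,1,0)} — 3.
Total: 5 + 2 + 8 + 3 = 18.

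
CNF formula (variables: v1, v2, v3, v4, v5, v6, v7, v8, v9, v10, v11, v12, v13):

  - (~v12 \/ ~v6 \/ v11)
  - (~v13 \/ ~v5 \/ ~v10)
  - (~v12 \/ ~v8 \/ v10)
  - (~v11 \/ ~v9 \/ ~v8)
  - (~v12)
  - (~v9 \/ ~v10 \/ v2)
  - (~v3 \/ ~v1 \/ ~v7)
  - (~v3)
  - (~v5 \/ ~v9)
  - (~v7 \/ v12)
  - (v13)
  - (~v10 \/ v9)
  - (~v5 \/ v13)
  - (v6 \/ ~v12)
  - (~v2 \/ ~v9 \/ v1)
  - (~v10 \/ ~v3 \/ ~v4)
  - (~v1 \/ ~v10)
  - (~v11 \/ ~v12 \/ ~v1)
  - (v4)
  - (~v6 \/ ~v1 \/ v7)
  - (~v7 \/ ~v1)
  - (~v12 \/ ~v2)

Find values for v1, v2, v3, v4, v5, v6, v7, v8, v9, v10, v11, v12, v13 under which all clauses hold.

v1=T, v2=T, v3=F, v4=T, v5=F, v6=F, v7=F, v8=T, v9=T, v10=F, v11=F, v12=F, v13=T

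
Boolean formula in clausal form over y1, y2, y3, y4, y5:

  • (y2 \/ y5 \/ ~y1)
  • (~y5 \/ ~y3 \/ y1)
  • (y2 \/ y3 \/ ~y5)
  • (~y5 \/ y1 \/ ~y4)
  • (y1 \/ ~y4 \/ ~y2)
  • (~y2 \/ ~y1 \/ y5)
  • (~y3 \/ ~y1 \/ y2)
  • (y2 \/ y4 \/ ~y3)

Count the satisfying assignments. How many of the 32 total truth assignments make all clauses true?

Split on y1, then y2.
  y1=1, y2=1: remaining (y3,y4,y5) ∈ {(0,0,1); (0,1,1); (1,0,1); (1,1,1)} — 4.
  y1=1, y2=0: a clause becomes empty — 0.
  y1=0, y2=1: remaining (y3,y4,y5) ∈ {(0,0,0); (0,0,1); (1,0,0)} — 3.
  y1=0, y2=0: remaining (y3,y4,y5) ∈ {(0,0,0); (0,1,0); (1,1,0)} — 3.
Total: 4 + 0 + 3 + 3 = 10.

10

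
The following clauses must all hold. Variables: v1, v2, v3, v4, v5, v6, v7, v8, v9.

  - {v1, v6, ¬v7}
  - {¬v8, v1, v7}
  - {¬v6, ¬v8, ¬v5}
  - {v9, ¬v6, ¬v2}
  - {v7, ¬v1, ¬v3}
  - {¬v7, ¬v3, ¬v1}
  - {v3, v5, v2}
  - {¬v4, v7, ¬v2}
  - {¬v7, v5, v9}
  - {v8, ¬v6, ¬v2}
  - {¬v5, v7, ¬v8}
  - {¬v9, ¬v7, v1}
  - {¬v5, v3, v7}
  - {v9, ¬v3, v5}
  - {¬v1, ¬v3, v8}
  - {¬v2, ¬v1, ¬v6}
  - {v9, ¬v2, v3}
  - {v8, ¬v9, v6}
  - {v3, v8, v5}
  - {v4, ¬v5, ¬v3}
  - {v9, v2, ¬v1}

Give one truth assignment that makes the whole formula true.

v1=F, v2=F, v3=T, v4=T, v5=T, v6=T, v7=F, v8=F, v9=F

Check each clause:
  1. {¬v7, v6, v1} — ¬v7 is true.
  2. {v7, v1, ¬v8} — ¬v8 is true.
  3. {¬v5, ¬v6, ¬v8} — ¬v8 is true.
  4. {¬v2, ¬v6, v9} — ¬v2 is true.
  5. {¬v3, v7, ¬v1} — ¬v1 is true.
  6. {¬v1, ¬v3, ¬v7} — ¬v7 is true.
  7. {v2, v3, v5} — v3 is true.
  8. {¬v2, v7, ¬v4} — ¬v2 is true.
  9. {v9, v5, ¬v7} — ¬v7 is true.
  10. {v8, ¬v2, ¬v6} — ¬v2 is true.
  11. {¬v5, v7, ¬v8} — ¬v8 is true.
  12. {¬v9, ¬v7, v1} — ¬v7 is true.
  13. {¬v5, v3, v7} — v3 is true.
  14. {¬v3, v9, v5} — v5 is true.
  15. {¬v1, ¬v3, v8} — ¬v1 is true.
  16. {¬v6, ¬v1, ¬v2} — ¬v1 is true.
  17. {v3, v9, ¬v2} — v3 is true.
  18. {v6, ¬v9, v8} — v6 is true.
  19. {v8, v5, v3} — v3 is true.
  20. {v4, ¬v3, ¬v5} — v4 is true.
  21. {v2, ¬v1, v9} — ¬v1 is true.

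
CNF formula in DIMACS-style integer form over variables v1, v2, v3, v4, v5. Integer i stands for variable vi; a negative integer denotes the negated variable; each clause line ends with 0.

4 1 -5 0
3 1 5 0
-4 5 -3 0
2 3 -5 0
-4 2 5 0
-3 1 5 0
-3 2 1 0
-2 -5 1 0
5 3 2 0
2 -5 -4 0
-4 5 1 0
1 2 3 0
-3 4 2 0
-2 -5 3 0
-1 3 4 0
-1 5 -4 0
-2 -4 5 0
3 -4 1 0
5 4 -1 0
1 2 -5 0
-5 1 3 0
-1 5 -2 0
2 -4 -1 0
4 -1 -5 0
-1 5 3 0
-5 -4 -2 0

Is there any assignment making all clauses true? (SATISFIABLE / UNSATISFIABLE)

UNSATISFIABLE

v5 = True:
  v1 = True:
    propagation gives v4=True, v2=True; an empty clause results — contradiction.
  v1 = False:
    propagation gives v4=True, v2=False; an empty clause results — contradiction.
v5 = False:
  v1 = True:
    propagation gives v4=False; an empty clause results — contradiction.
  v1 = False:
    propagation gives v3=True; an empty clause results — contradiction.
Every branch closes, so no satisfying assignment exists.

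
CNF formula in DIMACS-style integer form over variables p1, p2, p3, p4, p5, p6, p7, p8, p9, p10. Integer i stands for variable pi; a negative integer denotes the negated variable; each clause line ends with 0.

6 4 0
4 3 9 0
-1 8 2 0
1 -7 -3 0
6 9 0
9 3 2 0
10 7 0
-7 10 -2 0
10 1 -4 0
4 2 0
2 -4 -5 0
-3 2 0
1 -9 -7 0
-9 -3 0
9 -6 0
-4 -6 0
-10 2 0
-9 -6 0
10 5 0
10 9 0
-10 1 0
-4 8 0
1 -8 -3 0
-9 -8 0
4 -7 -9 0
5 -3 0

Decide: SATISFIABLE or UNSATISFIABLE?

UNSATISFIABLE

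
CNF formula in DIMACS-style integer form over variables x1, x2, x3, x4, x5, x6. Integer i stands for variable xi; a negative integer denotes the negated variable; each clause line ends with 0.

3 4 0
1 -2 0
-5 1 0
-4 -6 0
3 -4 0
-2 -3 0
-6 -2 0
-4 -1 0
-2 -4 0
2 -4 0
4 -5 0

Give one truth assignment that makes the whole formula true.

x1=F, x2=F, x3=T, x4=F, x5=F, x6=F

Check each clause:
  1. (x3 ∨ x4) — x3 is true.
  2. (¬x2 ∨ x1) — ¬x2 is true.
  3. (x1 ∨ ¬x5) — ¬x5 is true.
  4. (¬x4 ∨ ¬x6) — ¬x6 is true.
  5. (x3 ∨ ¬x4) — x3 is true.
  6. (¬x2 ∨ ¬x3) — ¬x2 is true.
  7. (¬x2 ∨ ¬x6) — ¬x6 is true.
  8. (¬x1 ∨ ¬x4) — ¬x4 is true.
  9. (¬x2 ∨ ¬x4) — ¬x4 is true.
  10. (¬x4 ∨ x2) — ¬x4 is true.
  11. (x4 ∨ ¬x5) — ¬x5 is true.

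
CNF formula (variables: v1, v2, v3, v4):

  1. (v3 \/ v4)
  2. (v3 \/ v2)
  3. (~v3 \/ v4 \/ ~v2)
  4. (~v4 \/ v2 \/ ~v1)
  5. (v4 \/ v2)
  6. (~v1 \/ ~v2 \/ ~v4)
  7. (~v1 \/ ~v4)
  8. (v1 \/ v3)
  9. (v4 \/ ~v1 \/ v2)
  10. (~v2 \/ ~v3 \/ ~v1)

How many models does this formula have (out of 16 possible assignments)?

The models are:
  v1=F v2=F v3=T v4=T
  v1=F v2=T v3=T v4=T
That's 2 in total.

2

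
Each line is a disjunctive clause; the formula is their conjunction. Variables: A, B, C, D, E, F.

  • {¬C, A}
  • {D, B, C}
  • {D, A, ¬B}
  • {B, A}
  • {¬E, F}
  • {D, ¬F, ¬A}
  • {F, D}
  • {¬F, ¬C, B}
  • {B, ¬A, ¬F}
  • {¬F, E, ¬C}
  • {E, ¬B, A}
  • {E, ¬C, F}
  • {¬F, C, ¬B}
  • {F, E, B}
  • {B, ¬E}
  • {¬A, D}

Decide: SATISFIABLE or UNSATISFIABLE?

SATISFIABLE

Pure literal: D appears only positively; assign D = True.
Branch on A: take A = True.
Branch on B: take B = True.
For the remaining variables, C = True, E = True, F = True works.
So A = True  B = True  C = True  D = True  E = True  F = True is a satisfying assignment.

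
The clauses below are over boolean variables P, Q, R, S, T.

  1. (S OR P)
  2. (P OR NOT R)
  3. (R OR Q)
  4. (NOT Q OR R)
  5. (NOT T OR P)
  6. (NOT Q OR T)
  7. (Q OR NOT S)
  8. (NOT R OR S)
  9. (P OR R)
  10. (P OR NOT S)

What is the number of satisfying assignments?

Satisfying assignments:
  P=T Q=T R=T S=T T=T
Count: 1.

1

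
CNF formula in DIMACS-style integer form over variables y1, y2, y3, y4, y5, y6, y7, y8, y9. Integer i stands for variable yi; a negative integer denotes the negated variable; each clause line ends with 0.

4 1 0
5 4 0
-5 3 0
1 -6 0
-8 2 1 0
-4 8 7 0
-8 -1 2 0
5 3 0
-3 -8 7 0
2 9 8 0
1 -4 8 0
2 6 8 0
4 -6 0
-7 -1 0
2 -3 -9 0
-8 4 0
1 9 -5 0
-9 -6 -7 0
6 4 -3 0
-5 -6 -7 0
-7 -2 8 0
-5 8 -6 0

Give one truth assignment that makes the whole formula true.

y1=False, y2=True, y3=True, y4=True, y5=False, y6=False, y7=True, y8=True, y9=False

Set y1 = False and propagate.
  then y4 is forced to True.
  then y6 is forced to False.
  then y8 is forced to True.
  then y2 is forced to True.
Branch on y3: take y3 = True.
  then y7 is forced to True.
For the remaining variables, y5 = False, y9 = False works.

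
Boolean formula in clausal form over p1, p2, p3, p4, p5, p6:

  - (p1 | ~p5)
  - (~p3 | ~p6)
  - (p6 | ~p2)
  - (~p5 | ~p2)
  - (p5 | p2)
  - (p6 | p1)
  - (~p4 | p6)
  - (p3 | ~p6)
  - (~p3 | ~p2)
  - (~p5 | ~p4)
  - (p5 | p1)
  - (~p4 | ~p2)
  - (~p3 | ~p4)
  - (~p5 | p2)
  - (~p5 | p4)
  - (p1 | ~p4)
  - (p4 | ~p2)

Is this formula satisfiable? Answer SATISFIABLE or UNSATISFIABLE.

p2 = True:
  propagation gives p6=True, p3=False; an empty clause results — contradiction.
p2 = False:
  propagation gives p5=True; an empty clause results — contradiction.
Every branch closes, so no satisfying assignment exists.

UNSATISFIABLE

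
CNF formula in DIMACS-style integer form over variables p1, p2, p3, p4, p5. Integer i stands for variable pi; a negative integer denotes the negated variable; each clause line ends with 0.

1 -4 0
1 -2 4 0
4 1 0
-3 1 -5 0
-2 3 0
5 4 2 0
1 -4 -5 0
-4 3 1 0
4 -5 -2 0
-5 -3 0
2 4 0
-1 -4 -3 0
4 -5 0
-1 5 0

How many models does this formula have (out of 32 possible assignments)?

The models are:
  p1=1 p2=0 p3=0 p4=1 p5=1
Count: 1.

1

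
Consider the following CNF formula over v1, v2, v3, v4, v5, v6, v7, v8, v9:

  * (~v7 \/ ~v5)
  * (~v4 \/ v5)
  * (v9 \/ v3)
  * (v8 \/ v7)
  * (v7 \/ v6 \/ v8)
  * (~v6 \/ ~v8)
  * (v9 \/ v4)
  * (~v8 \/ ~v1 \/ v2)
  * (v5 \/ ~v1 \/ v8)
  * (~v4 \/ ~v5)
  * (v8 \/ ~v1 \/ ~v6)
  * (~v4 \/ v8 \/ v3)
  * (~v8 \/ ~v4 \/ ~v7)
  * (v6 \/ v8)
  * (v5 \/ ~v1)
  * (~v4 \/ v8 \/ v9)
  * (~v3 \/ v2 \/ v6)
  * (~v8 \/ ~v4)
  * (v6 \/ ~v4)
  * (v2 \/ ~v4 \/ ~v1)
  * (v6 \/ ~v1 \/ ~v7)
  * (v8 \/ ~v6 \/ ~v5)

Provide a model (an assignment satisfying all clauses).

v1=F  v2=T  v3=T  v4=F  v5=F  v6=F  v7=T  v8=T  v9=T

Check each clause:
  1. (~v7 \/ ~v5) — ~v5 is true.
  2. (v5 \/ ~v4) — ~v4 is true.
  3. (v3 \/ v9) — v9 is true.
  4. (v7 \/ v8) — v8 is true.
  5. (v7 \/ v6 \/ v8) — v8 is true.
  6. (~v6 \/ ~v8) — ~v6 is true.
  7. (v9 \/ v4) — v9 is true.
  8. (~v8 \/ ~v1 \/ v2) — v2 is true.
  9. (v5 \/ v8 \/ ~v1) — v8 is true.
  10. (~v4 \/ ~v5) — ~v5 is true.
  11. (~v6 \/ ~v1 \/ v8) — v8 is true.
  12. (~v4 \/ v8 \/ v3) — v8 is true.
  13. (~v7 \/ ~v4 \/ ~v8) — ~v4 is true.
  14. (v6 \/ v8) — v8 is true.
  15. (v5 \/ ~v1) — ~v1 is true.
  16. (v8 \/ v9 \/ ~v4) — v8 is true.
  17. (~v3 \/ v2 \/ v6) — v2 is true.
  18. (~v8 \/ ~v4) — ~v4 is true.
  19. (v6 \/ ~v4) — ~v4 is true.
  20. (~v1 \/ v2 \/ ~v4) — v2 is true.
  21. (v6 \/ ~v1 \/ ~v7) — ~v1 is true.
  22. (~v5 \/ v8 \/ ~v6) — v8 is true.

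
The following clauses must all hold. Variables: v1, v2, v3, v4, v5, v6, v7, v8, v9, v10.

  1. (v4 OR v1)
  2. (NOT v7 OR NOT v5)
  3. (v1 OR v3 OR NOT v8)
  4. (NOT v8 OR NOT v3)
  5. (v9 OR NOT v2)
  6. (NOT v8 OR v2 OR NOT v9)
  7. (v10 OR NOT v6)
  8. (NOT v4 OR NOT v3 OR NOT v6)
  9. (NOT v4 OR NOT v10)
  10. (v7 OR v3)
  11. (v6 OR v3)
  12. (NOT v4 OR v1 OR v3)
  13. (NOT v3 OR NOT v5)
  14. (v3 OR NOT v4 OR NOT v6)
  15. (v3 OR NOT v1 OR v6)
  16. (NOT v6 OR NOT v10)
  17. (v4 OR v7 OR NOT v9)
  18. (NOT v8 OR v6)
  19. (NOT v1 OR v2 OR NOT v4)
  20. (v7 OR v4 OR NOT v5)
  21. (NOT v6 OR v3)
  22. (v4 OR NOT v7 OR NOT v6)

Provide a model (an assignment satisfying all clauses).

v1=False  v2=False  v3=True  v4=True  v5=False  v6=False  v7=True  v8=False  v9=False  v10=False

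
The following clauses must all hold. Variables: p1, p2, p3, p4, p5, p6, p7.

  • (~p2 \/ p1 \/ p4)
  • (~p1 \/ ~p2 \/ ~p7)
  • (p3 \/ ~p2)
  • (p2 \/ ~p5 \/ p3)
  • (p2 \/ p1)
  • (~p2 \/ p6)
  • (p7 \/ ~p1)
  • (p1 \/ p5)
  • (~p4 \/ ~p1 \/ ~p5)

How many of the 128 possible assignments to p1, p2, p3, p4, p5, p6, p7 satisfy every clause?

12

Split on p1, then p2.
  p1=T, p2=T: a clause becomes empty — 0.
  p1=T, p2=F: p6 free; 5 ways for (p3,p4,p5,p7) × 2^1 = 10.
  p1=F, p2=T: remaining (p3,p4,p5,p6,p7) ∈ {(T,T,T,T,F); (T,T,T,T,T)} — 2.
  p1=F, p2=F: a clause becomes empty — 0.
Total: 0 + 10 + 2 + 0 = 12.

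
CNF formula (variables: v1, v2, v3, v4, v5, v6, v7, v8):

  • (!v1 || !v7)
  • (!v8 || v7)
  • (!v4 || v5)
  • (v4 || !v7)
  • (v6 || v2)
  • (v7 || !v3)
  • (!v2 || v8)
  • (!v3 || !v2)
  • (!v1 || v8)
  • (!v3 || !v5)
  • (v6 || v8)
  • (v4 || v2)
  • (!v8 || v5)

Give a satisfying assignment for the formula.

Pure literal: v1 appears only negated; assign v1 = False.
v3 occurs only negated in the remaining clauses — set v3 = False.
Try v2 = True.
  then v8 is forced to True.
  then v7 is forced to True.
  then v4 is forced to True.
  then v5 is forced to True.
v6 is now unconstrained; take v6 = False.
Every clause has at least one true literal under this assignment.

v1=0, v2=1, v3=0, v4=1, v5=1, v6=0, v7=1, v8=1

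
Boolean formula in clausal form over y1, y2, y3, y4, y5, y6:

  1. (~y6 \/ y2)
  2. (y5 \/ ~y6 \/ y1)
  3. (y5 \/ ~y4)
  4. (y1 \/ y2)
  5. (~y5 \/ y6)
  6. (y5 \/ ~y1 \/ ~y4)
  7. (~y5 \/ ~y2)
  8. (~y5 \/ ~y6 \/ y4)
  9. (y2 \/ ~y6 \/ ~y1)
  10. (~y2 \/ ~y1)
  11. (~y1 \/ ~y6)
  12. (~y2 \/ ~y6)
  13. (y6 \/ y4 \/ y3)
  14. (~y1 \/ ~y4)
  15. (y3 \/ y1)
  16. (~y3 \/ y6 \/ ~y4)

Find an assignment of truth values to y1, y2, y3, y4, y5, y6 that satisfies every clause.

y1 = False, y2 = True, y3 = True, y4 = False, y5 = False, y6 = False

Set y1 = False and propagate.
  then y2 is forced to True.
  then y5 is forced to False.
  then y6 is forced to False.
  then y4 is forced to False.
  then y3 is forced to True.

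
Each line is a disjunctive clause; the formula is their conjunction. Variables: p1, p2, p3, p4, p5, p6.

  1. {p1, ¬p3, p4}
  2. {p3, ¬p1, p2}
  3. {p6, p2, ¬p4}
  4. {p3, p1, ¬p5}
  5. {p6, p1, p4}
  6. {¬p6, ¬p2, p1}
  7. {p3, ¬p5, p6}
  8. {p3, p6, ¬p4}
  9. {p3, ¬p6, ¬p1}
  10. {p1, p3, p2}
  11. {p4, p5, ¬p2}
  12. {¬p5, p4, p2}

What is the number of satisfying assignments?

Split on p1, then p3.
  p1=1, p3=1: 10 of the 16 assignments to (p2,p4,p5,p6) work.
  p1=1, p3=0: a clause becomes empty — 0.
  p1=0, p3=1: remaining (p2,p4,p5,p6) ∈ {(0,1,0,1); (0,1,1,1); (1,1,0,0); (1,1,1,0)} — 4.
  p1=0, p3=0: a clause becomes empty — 0.
Total: 10 + 0 + 4 + 0 = 14.

14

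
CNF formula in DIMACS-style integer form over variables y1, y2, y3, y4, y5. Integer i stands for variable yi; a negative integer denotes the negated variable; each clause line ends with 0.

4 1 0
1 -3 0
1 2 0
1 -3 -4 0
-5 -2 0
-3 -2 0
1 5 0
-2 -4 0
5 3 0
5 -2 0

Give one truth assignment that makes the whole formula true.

Pure literal: y1 appears only positively; assign y1 = True.
Set y2 = False and propagate.
Set y3 = True and propagate.
y4, y5 are now unconstrained; take y4 = False, y5 = False.
Every clause has at least one true literal under this assignment.

y1 = 1, y2 = 0, y3 = 1, y4 = 0, y5 = 0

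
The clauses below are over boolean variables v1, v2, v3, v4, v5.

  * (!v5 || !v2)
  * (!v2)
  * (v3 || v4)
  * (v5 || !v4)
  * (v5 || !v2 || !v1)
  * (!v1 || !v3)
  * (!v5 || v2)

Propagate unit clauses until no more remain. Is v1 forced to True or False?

(!v2) is a unit clause: v2 = False.
From (v2 || !v5) and v2 = False: v5 = False.
From (!v4 || v5) and v5 = False: v4 = False.
In (v3 || v4), v4 is now false; v3 must hold, so v3 = True.
(!v1 || !v3): since v3 = True, the clause reduces to (!v1). v1 = False.

False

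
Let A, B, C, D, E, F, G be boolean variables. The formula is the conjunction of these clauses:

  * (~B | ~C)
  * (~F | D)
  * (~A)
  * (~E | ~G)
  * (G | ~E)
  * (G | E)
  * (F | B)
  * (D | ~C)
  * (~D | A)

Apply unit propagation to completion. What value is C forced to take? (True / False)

False

(~A) stands alone — A = False.
In (~D | A), A is now false; ~D must hold, so D = False.
(D | ~F) with D = False leaves only ~F, so F = False.
From (B | F) and F = False: B = True.
In (~B | ~C), ~B is now false; ~C must hold, so C = False.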